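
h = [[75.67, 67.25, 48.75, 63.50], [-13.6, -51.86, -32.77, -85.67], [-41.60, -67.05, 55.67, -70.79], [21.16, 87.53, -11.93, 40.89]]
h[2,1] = -67.05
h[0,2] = 48.75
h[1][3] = -85.67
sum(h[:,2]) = 59.720000000000006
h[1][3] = -85.67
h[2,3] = -70.79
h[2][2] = 55.67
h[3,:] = [21.16, 87.53, -11.93, 40.89]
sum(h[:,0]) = 41.629999999999995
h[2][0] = -41.6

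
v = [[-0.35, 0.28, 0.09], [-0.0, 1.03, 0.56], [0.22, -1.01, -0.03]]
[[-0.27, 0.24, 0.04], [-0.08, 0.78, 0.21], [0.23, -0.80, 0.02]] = v @ [[0.71, -0.07, -0.02],[-0.07, 0.78, -0.04],[-0.02, -0.04, 0.44]]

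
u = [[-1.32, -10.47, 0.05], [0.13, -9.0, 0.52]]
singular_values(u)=[13.84, 1.02]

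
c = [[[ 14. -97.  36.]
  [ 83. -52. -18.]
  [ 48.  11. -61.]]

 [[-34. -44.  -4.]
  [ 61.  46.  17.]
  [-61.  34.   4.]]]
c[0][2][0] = 48.0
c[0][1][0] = 83.0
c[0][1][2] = -18.0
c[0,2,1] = 11.0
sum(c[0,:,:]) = -36.0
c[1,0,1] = -44.0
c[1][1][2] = 17.0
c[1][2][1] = 34.0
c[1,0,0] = -34.0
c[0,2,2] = -61.0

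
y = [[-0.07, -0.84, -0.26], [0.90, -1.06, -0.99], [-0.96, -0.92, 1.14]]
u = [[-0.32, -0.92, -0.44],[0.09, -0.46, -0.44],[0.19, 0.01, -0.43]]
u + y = [[-0.39, -1.76, -0.7],[0.99, -1.52, -1.43],[-0.77, -0.91, 0.71]]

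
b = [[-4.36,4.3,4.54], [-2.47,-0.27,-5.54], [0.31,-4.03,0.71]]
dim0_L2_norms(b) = [5.02, 5.9, 7.2]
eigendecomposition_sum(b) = [[(-0+0j),0.00+0.00j,-0.00-0.00j], [-0.62+0.00j,1.95+0.00j,(-3.2-0j)], [(0.59+0j),-1.84+0.00j,(3.02+0j)]] + [[(-2.18+1.58j), 2.15+3.15j, (2.27+3.33j)],[(-0.92-0.76j), (-1.11+1.28j), -1.17+1.35j],[(-0.14-0.77j), (-1.09+0.17j), (-1.16+0.18j)]] + [[(-2.18-1.58j), 2.15-3.15j, 2.27-3.33j],[-0.92+0.76j, (-1.11-1.28j), -1.17-1.35j],[(-0.14+0.77j), (-1.09-0.17j), (-1.16-0.18j)]]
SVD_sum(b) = [[-2.61,4.31,5.38],[1.18,-1.94,-2.43],[0.69,-1.14,-1.42]] + [[-0.94, 0.73, -1.04], [-2.96, 2.31, -3.29], [1.49, -1.16, 1.66]] + [[-0.81, -0.74, 0.2],  [-0.69, -0.64, 0.17],  [-1.87, -1.73, 0.47]]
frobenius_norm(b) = 10.57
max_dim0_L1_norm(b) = 10.79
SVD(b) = [[0.89, -0.27, -0.37], [-0.4, -0.86, -0.32], [-0.23, 0.43, -0.87]] @ diag([8.318973515954388, 5.809015940723187, 2.9778706219836804]) @ [[-0.35,  0.58,  0.73], [0.59,  -0.46,  0.66], [0.72,  0.67,  -0.18]]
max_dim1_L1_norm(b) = 13.2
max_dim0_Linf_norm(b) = 5.54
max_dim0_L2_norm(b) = 7.2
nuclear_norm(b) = 17.11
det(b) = 143.91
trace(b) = -3.92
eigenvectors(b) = [[-0.00+0.00j, (-0.88+0j), -0.88-0.00j], [(-0.73+0j), -0.10-0.38j, -0.10+0.38j], [(0.69+0j), 0.11-0.23j, 0.11+0.23j]]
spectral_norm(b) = 8.32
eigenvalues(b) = [(4.97+0j), (-4.44+3.03j), (-4.44-3.03j)]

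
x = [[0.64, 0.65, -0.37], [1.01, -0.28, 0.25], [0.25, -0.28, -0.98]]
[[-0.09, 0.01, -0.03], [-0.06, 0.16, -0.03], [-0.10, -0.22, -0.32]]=x@ [[-0.08,0.11,-0.05],  [-0.01,0.05,0.16],  [0.08,0.24,0.27]]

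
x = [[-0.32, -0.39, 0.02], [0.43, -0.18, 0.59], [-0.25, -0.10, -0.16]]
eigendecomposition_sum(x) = [[-0.16+0.17j, (-0.19-0.06j), 0.01+0.23j], [0.22+0.22j, (-0.09+0.25j), 0.29-0.00j], [(-0.12+0.01j), (-0.05-0.1j), (-0.08+0.09j)]] + [[(-0.16-0.17j), (-0.19+0.06j), 0.01-0.23j], [(0.22-0.22j), (-0.09-0.25j), 0.29+0.00j], [-0.12-0.01j, (-0.05+0.1j), (-0.08-0.09j)]] + [[0.00-0.00j, -0.00-0.00j, -0.00-0.00j], [(-0+0j), 0j, 0j], [-0.00+0.00j, 0.00+0.00j, 0.00+0.00j]]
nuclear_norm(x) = 1.33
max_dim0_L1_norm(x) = 1.0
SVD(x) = [[-0.23, -0.91, -0.35],  [0.91, -0.33, 0.26],  [-0.35, -0.26, 0.9]] @ diag([0.8065331235928593, 0.5175908620527172, 0.002005010491444764]) @ [[0.68, -0.05, 0.73], [0.41, 0.85, -0.33], [-0.60, 0.53, 0.60]]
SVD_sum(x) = [[-0.13, 0.01, -0.14], [0.50, -0.04, 0.53], [-0.19, 0.01, -0.21]] + [[-0.19, -0.40, 0.16], [-0.07, -0.15, 0.06], [-0.06, -0.11, 0.04]] + [[0.0, -0.00, -0.0], [-0.0, 0.0, 0.0], [-0.0, 0.0, 0.0]]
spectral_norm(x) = 0.81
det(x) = 0.00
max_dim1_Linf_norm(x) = 0.59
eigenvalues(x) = [(-0.33+0.51j), (-0.33-0.51j), 0j]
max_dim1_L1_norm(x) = 1.2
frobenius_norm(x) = 0.96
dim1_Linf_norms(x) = [0.39, 0.59, 0.25]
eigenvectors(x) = [[-0.02-0.58j, (-0.02+0.58j), (-0.6+0j)], [-0.75+0.00j, (-0.75-0j), (0.53+0j)], [0.21-0.23j, (0.21+0.23j), 0.60+0.00j]]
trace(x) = -0.66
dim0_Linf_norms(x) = [0.43, 0.39, 0.59]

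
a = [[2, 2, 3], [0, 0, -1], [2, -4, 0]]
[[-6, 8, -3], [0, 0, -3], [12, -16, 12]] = a @ [[0, 0, -2], [-3, 4, -4], [0, 0, 3]]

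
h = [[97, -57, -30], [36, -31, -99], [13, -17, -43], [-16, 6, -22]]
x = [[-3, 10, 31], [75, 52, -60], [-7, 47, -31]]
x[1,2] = -60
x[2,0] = -7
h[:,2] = [-30, -99, -43, -22]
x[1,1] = 52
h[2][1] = -17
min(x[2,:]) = -31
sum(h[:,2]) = -194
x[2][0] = -7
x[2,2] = -31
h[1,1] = -31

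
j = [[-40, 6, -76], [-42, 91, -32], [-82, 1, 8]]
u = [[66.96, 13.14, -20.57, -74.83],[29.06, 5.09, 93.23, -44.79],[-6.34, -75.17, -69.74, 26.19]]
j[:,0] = [-40, -42, -82]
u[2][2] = -69.74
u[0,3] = -74.83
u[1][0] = 29.06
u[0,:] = [66.96, 13.14, -20.57, -74.83]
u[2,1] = -75.17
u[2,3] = 26.19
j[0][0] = -40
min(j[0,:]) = -76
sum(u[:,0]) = 89.67999999999999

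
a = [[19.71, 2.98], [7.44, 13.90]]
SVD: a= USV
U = [[-0.83, -0.56], [-0.56, 0.83]]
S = [22.92, 10.99]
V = [[-0.89, -0.45], [-0.45, 0.89]]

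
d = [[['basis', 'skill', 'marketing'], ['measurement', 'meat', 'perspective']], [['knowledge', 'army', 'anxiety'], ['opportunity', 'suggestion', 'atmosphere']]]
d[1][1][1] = 'suggestion'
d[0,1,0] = 'measurement'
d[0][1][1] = 'meat'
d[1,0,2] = 'anxiety'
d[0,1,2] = 'perspective'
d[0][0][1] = 'skill'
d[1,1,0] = 'opportunity'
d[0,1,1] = 'meat'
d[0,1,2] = 'perspective'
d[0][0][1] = 'skill'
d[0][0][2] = 'marketing'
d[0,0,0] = 'basis'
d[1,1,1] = 'suggestion'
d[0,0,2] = 'marketing'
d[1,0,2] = 'anxiety'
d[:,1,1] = ['meat', 'suggestion']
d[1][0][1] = 'army'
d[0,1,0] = 'measurement'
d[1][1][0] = 'opportunity'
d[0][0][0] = 'basis'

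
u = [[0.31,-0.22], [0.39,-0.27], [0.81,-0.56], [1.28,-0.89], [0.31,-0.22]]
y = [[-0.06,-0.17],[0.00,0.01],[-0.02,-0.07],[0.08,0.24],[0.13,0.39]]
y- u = [[-0.37, 0.05],  [-0.39, 0.28],  [-0.83, 0.49],  [-1.20, 1.13],  [-0.18, 0.61]]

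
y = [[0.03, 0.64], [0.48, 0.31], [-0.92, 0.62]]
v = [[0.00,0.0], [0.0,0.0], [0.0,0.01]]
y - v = [[0.03, 0.64], [0.48, 0.31], [-0.92, 0.61]]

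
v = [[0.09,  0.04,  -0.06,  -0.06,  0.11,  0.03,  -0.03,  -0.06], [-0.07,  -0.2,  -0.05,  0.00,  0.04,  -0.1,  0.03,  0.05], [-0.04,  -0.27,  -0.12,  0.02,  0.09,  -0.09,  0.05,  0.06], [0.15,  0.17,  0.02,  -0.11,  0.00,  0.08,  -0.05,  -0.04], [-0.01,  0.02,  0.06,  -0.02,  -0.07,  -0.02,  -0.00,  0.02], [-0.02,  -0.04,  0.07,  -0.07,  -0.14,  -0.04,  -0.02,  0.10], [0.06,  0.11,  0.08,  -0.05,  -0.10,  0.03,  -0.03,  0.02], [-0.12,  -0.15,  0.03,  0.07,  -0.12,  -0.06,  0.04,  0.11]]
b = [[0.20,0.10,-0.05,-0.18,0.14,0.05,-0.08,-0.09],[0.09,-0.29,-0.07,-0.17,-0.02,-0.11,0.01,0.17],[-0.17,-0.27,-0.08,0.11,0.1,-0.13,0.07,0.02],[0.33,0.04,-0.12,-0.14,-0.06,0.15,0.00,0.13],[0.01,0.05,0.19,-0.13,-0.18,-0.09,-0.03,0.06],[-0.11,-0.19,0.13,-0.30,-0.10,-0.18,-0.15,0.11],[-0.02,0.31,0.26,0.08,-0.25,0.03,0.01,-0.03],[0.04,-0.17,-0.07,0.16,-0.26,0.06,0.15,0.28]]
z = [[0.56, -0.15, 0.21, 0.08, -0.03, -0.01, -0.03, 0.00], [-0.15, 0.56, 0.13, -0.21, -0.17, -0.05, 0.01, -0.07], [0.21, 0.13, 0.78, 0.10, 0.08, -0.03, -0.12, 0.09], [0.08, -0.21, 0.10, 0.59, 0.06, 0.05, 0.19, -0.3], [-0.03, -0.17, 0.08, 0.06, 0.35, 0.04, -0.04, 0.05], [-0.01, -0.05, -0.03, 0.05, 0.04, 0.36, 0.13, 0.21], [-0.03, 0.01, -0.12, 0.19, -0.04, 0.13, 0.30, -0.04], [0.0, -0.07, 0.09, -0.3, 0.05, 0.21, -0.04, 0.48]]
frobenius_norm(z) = 1.73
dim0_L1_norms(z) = [1.07, 1.35, 1.54, 1.58, 0.82, 0.88, 0.86, 1.24]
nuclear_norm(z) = 3.98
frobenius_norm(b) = 1.20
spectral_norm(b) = 0.69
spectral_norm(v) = 0.54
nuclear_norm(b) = 2.48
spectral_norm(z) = 0.99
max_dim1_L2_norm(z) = 0.84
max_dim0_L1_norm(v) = 1.0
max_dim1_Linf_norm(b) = 0.33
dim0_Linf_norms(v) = [0.15, 0.27, 0.12, 0.11, 0.14, 0.1, 0.05, 0.11]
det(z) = 0.00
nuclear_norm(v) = 1.16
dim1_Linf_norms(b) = [0.2, 0.29, 0.27, 0.33, 0.19, 0.3, 0.31, 0.28]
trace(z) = 3.98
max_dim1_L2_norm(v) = 0.33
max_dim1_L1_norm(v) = 0.74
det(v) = -0.00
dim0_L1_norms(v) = [0.56, 1.0, 0.49, 0.4, 0.67, 0.45, 0.25, 0.46]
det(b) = -0.00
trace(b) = -0.38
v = z @ b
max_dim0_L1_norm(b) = 1.42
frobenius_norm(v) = 0.67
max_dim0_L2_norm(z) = 0.84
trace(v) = -0.37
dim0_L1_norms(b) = [0.97, 1.42, 0.97, 1.27, 1.11, 0.8, 0.5, 0.89]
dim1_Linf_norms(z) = [0.56, 0.56, 0.78, 0.59, 0.35, 0.36, 0.3, 0.48]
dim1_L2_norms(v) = [0.19, 0.25, 0.33, 0.27, 0.1, 0.21, 0.19, 0.27]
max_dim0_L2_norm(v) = 0.42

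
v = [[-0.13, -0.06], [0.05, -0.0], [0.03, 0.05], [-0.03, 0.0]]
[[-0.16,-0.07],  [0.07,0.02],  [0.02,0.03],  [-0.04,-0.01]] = v@[[1.43, 0.36],[-0.37, 0.31]]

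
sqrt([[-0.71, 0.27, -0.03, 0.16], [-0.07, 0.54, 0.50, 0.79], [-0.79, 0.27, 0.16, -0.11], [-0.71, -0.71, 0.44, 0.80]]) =[[0.07+0.76j, 0.17-0.16j, -0.02+0.10j, 0.09+0.01j], [0.02-0.24j, (0.84+0.05j), 0.24-0.03j, 0.43-0.00j], [(-0.39+0.68j), 0.13-0.15j, 0.48+0.09j, (-0.08+0.01j)], [(-0.49+0.04j), (-0.37-0.01j), (0.35+0.01j), 1.02+0.00j]]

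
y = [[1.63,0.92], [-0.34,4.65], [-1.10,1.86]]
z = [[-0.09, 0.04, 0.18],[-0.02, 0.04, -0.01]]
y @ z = [[-0.17,0.1,0.28], [-0.06,0.17,-0.11], [0.06,0.03,-0.22]]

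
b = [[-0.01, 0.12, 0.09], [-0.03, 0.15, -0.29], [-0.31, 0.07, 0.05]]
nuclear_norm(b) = 0.79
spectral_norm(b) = 0.33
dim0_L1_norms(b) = [0.35, 0.34, 0.43]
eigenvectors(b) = [[(-0.22+0.41j), (-0.22-0.41j), (-0.35+0j)], [(-0.37-0.5j), -0.37+0.50j, -0.90+0.00j], [(-0.63+0j), (-0.63-0j), 0.27+0.00j]]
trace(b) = 0.19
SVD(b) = [[0.04, 0.21, 0.98], [0.78, -0.62, 0.1], [0.62, 0.76, -0.19]] @ diag([0.33358914564693715, 0.3218893473746956, 0.13676816132872088]) @ [[-0.65,0.50,-0.57], [-0.68,-0.04,0.73], [0.34,0.87,0.37]]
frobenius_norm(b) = 0.48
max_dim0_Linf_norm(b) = 0.31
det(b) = 0.01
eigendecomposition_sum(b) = [[-0.04+0.09j, 0.04-0.03j, 0.07+0.03j], [-0.09-0.09j, (0.01+0.06j), (-0.08+0.07j)], [-0.13+0.02j, 0.05+0.03j, 0.01+0.11j]] + [[-0.04-0.09j, 0.04+0.03j, 0.07-0.03j], [(-0.09+0.09j), (0.01-0.06j), -0.08-0.07j], [-0.13-0.02j, 0.05-0.03j, (0.01-0.11j)]] + [[(0.06+0j), 0.05+0.00j, -0.05-0.00j], [(0.15+0j), (0.13+0j), (-0.13-0j)], [(-0.05-0j), -0.04-0.00j, (0.04+0j)]]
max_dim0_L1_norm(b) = 0.43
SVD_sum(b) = [[-0.01, 0.01, -0.01], [-0.17, 0.13, -0.15], [-0.13, 0.10, -0.12]] + [[-0.05, -0.0, 0.05],[0.13, 0.01, -0.14],[-0.17, -0.01, 0.18]] + [[0.05, 0.12, 0.05], [0.00, 0.01, 0.0], [-0.01, -0.02, -0.01]]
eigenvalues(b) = [(-0.02+0.25j), (-0.02-0.25j), (0.23+0j)]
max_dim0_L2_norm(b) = 0.31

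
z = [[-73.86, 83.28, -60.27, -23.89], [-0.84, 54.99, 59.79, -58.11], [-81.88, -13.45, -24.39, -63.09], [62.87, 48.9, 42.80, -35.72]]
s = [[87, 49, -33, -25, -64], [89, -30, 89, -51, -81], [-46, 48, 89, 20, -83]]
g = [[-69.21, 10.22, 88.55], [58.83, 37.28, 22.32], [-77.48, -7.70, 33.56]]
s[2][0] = -46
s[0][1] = 49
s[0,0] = 87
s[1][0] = 89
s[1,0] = 89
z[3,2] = 42.8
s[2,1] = 48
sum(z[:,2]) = 17.929999999999993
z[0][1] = 83.28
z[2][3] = -63.09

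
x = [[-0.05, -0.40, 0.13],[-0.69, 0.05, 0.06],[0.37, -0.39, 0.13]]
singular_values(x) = [0.83, 0.53, 0.03]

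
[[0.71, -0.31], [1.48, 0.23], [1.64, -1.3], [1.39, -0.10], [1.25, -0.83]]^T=[[0.71, 1.48, 1.64, 1.39, 1.25],[-0.31, 0.23, -1.3, -0.1, -0.83]]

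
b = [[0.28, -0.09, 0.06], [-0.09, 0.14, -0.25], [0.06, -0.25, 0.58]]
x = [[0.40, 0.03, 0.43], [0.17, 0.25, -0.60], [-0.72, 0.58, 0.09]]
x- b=[[0.12, 0.12, 0.37], [0.26, 0.11, -0.35], [-0.78, 0.83, -0.49]]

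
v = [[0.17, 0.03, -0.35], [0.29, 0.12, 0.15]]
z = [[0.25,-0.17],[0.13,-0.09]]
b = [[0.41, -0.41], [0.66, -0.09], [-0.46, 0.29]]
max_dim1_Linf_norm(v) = 0.35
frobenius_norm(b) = 1.04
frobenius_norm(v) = 0.52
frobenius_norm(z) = 0.34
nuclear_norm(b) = 1.28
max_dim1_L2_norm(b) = 0.67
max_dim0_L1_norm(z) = 0.38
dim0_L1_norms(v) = [0.46, 0.15, 0.5]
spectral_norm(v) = 0.39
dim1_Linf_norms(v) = [0.35, 0.29]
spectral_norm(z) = 0.34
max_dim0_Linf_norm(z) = 0.25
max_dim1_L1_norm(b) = 0.82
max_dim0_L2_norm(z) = 0.28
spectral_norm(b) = 1.00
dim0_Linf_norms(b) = [0.66, 0.41]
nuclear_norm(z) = 0.34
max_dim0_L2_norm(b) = 0.9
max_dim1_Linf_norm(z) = 0.25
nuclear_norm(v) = 0.74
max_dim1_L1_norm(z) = 0.42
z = v @ b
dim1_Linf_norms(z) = [0.25, 0.13]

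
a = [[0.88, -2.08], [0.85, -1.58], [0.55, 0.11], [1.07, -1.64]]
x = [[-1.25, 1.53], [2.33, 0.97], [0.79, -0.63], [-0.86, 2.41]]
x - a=[[-2.13,3.61], [1.48,2.55], [0.24,-0.74], [-1.93,4.05]]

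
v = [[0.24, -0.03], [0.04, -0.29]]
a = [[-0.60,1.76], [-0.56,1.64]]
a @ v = [[-0.07, -0.49], [-0.07, -0.46]]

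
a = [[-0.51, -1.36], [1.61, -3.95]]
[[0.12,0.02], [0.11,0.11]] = a @ [[-0.08, 0.02], [-0.06, -0.02]]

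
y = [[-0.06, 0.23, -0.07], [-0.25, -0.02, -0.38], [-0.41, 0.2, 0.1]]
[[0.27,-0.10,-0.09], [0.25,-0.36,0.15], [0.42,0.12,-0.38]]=y @ [[-0.64, -0.12, 0.53], [0.93, -0.17, -0.47], [-0.28, 1.03, -0.73]]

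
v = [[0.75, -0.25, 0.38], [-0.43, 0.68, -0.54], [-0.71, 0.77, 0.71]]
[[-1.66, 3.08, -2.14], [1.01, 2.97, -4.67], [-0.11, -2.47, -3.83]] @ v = [[-1.05, 0.86, -3.81], [2.8, -1.83, -4.54], [3.7, -4.6, -1.43]]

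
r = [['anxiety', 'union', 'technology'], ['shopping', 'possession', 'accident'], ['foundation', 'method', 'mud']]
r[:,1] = ['union', 'possession', 'method']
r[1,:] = ['shopping', 'possession', 'accident']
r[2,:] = ['foundation', 'method', 'mud']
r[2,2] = 'mud'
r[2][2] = 'mud'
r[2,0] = 'foundation'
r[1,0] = 'shopping'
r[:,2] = ['technology', 'accident', 'mud']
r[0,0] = 'anxiety'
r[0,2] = 'technology'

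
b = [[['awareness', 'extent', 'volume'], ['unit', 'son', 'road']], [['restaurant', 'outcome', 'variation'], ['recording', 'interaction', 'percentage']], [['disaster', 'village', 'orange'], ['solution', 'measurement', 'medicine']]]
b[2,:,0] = ['disaster', 'solution']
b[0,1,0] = 'unit'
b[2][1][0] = 'solution'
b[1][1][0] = 'recording'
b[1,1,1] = 'interaction'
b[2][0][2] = 'orange'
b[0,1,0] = 'unit'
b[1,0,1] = 'outcome'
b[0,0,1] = 'extent'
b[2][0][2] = 'orange'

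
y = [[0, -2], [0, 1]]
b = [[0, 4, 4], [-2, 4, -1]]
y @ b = [[4, -8, 2], [-2, 4, -1]]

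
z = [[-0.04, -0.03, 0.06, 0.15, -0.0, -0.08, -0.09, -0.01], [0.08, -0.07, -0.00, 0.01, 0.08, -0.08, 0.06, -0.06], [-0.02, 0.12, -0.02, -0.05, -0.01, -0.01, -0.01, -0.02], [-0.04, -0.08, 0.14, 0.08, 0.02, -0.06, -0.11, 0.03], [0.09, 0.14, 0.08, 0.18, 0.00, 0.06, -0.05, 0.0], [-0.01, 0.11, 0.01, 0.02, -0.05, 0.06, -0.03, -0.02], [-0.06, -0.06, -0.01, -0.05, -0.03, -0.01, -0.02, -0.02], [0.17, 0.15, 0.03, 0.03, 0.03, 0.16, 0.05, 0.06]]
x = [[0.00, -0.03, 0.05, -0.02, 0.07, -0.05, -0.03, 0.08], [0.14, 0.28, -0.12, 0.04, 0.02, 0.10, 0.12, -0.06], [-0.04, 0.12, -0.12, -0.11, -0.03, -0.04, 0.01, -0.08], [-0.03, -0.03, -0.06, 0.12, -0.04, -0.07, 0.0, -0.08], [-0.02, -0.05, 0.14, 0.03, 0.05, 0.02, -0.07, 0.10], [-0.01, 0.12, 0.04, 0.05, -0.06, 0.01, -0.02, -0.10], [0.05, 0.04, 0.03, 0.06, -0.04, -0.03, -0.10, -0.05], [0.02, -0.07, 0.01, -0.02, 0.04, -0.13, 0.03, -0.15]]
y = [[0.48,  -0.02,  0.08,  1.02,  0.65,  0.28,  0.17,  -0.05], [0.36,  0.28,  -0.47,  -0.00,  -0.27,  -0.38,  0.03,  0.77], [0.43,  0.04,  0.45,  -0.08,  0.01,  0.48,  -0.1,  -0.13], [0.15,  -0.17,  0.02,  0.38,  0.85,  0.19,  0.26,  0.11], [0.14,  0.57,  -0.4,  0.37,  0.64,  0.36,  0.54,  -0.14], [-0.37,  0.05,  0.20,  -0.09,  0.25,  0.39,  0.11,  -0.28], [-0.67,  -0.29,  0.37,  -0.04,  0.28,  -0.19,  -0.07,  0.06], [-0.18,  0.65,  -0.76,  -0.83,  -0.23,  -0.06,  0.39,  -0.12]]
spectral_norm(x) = 0.44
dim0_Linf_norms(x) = [0.14, 0.28, 0.14, 0.12, 0.07, 0.13, 0.12, 0.15]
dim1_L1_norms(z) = [0.46, 0.44, 0.26, 0.56, 0.6, 0.31, 0.26, 0.68]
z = y @ x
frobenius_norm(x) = 0.62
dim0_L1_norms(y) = [2.78, 2.07, 2.75, 2.81, 3.18, 2.33, 1.67, 1.66]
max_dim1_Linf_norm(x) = 0.28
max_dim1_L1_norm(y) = 3.22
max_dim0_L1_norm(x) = 0.74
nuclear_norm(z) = 1.21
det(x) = 0.00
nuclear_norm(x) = 1.44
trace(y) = 2.43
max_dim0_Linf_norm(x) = 0.28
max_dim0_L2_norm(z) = 0.29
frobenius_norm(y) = 3.08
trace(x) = 0.09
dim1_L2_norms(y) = [1.35, 1.11, 0.81, 1.02, 1.22, 0.7, 0.89, 1.39]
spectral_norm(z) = 0.39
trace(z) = 0.05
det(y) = 0.00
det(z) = -0.00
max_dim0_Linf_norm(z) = 0.18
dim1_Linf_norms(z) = [0.15, 0.08, 0.12, 0.14, 0.18, 0.11, 0.06, 0.17]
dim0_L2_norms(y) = [1.1, 0.97, 1.16, 1.42, 1.35, 0.9, 0.75, 0.86]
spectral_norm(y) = 2.01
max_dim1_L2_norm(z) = 0.29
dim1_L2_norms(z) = [0.21, 0.18, 0.14, 0.23, 0.27, 0.14, 0.11, 0.29]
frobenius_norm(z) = 0.58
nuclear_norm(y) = 6.77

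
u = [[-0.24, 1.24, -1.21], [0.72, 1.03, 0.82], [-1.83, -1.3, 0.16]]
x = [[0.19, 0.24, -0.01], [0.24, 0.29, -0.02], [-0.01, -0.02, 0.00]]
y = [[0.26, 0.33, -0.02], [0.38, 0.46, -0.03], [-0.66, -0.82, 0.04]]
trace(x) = 0.48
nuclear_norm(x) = 0.50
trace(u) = 0.95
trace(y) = 0.76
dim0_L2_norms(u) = [1.98, 2.07, 1.47]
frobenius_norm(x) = 0.49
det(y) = 0.00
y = u @ x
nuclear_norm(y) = 1.30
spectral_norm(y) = 1.28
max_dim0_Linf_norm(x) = 0.29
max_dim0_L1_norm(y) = 1.61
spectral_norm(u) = 2.64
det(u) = -3.45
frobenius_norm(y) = 1.28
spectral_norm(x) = 0.49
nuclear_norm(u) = 5.09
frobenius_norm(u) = 3.22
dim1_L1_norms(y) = [0.61, 0.87, 1.52]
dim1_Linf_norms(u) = [1.24, 1.03, 1.83]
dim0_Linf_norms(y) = [0.66, 0.82, 0.04]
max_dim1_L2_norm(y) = 1.05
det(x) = -0.00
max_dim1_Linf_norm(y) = 0.82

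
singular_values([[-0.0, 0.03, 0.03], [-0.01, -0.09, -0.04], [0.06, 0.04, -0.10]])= [0.12, 0.11, 0.0]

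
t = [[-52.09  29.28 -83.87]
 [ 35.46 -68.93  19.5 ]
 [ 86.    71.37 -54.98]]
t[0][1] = 29.28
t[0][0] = -52.09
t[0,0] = -52.09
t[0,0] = -52.09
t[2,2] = -54.98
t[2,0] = 86.0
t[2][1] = 71.37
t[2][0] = 86.0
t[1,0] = 35.46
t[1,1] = -68.93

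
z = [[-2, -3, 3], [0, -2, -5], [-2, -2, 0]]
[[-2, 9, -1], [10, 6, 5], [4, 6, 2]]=z @ [[-2, 0, -1], [0, -3, 0], [-2, 0, -1]]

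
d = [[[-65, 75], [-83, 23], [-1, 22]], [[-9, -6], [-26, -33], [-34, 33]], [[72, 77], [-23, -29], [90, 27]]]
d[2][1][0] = -23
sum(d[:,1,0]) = -132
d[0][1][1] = 23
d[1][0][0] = -9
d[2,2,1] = 27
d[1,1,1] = -33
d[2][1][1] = -29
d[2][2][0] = 90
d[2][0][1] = 77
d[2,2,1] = 27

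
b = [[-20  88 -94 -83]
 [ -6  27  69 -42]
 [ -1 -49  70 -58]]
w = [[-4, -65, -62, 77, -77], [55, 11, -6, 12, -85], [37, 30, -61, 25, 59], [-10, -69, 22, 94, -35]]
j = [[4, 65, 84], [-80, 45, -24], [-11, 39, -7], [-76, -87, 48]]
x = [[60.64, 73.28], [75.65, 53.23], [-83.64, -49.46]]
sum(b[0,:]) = -109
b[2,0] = -1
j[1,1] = 45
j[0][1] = 65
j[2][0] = -11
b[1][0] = -6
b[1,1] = 27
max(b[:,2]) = 70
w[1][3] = 12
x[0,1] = 73.28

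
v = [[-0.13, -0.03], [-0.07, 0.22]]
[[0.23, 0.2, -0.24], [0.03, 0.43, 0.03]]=v @[[-1.64, -1.86, 1.68], [-0.4, 1.34, 0.69]]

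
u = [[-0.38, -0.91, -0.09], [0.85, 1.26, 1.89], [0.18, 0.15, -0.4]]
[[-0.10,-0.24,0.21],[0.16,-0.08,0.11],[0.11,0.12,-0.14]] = u @ [[0.48, -0.08, -0.08], [-0.08, 0.32, -0.22], [-0.08, -0.22, 0.24]]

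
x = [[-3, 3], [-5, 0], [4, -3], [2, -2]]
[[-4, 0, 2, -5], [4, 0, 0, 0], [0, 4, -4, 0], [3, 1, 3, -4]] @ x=[[10, -8], [-12, 12], [-36, 12], [-10, 8]]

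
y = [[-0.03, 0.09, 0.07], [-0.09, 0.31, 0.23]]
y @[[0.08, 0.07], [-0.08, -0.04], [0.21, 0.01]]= [[0.01, -0.00], [0.02, -0.02]]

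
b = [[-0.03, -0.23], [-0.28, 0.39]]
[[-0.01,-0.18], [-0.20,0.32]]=b @ [[0.68, -0.03], [-0.03, 0.79]]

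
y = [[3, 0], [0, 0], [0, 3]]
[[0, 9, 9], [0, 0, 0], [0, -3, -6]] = y@[[0, 3, 3], [0, -1, -2]]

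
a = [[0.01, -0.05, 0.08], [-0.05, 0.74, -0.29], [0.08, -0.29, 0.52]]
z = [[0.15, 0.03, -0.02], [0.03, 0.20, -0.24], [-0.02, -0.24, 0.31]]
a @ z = [[-0.00,-0.03,0.04], [0.02,0.22,-0.27], [-0.01,-0.18,0.23]]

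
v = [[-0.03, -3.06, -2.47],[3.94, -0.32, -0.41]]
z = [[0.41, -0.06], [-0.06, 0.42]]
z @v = [[-0.25, -1.24, -0.99], [1.66, 0.05, -0.02]]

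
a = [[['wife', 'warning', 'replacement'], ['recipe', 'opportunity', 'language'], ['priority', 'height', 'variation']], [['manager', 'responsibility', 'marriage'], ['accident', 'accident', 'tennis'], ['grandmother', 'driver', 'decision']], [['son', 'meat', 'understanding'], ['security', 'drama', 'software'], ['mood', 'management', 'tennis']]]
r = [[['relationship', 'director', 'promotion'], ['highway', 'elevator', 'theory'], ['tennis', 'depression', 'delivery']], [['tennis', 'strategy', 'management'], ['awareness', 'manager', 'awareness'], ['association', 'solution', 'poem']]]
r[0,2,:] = ['tennis', 'depression', 'delivery']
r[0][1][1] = 'elevator'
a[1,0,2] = 'marriage'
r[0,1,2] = 'theory'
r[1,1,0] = 'awareness'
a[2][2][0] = 'mood'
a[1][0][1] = 'responsibility'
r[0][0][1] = 'director'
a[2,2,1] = 'management'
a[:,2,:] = [['priority', 'height', 'variation'], ['grandmother', 'driver', 'decision'], ['mood', 'management', 'tennis']]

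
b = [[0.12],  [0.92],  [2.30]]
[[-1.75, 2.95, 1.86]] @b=[[6.78]]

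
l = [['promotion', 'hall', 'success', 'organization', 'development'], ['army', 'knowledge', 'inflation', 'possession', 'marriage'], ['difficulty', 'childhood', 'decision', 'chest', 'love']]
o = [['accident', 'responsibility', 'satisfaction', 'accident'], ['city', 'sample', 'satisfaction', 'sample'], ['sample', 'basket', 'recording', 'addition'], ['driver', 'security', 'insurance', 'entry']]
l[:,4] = ['development', 'marriage', 'love']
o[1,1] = 'sample'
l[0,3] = 'organization'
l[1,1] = 'knowledge'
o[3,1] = 'security'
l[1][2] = 'inflation'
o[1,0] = 'city'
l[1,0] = 'army'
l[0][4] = 'development'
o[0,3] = 'accident'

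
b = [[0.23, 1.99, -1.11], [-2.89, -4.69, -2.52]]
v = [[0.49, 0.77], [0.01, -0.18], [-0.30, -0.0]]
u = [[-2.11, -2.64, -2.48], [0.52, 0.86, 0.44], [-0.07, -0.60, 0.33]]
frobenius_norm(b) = 6.48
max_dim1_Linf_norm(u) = 2.64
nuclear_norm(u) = 5.03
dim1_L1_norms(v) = [1.26, 0.19, 0.3]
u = v @ b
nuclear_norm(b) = 8.10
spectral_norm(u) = 4.33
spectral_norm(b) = 6.19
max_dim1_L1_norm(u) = 7.23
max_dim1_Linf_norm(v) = 0.77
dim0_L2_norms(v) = [0.57, 0.79]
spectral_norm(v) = 0.94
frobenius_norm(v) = 0.98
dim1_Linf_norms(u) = [2.64, 0.86, 0.6]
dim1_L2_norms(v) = [0.91, 0.18, 0.3]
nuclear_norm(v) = 1.21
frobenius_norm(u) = 4.39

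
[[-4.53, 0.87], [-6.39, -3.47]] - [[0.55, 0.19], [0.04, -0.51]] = [[-5.08, 0.68], [-6.43, -2.96]]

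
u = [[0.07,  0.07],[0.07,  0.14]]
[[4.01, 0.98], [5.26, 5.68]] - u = [[3.94, 0.91], [5.19, 5.54]]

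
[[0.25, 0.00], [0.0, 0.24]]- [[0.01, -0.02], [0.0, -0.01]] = [[0.24, 0.02], [0.00, 0.25]]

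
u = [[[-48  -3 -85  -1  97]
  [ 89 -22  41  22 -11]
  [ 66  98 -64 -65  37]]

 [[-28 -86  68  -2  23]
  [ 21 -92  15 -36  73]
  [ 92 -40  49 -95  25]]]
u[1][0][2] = 68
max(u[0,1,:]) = 89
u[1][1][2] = 15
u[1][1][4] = 73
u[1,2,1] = -40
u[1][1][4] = 73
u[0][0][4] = 97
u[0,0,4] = 97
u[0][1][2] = 41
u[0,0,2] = -85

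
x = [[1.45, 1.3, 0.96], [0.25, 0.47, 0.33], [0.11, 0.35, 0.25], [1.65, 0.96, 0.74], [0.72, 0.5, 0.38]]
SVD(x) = [[-0.68, 0.36, 0.19],  [-0.18, 0.52, 0.51],  [-0.12, 0.51, -0.79],  [-0.64, -0.58, -0.07],  [-0.30, -0.10, -0.28]] @ diag([3.192827878806633, 0.46240341783304967, 0.005763288249444811]) @ [[-0.72, -0.55, -0.41], [-0.69, 0.61, 0.38], [0.04, 0.56, -0.83]]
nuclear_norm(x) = 3.66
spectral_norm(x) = 3.19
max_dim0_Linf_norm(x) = 1.65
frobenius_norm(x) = 3.23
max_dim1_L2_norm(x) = 2.17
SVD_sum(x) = [[1.56, 1.20, 0.90],[0.42, 0.32, 0.24],[0.27, 0.21, 0.16],[1.47, 1.12, 0.84],[0.69, 0.53, 0.4]] + [[-0.11,0.1,0.06], [-0.17,0.15,0.09], [-0.16,0.14,0.09], [0.18,-0.16,-0.1], [0.03,-0.03,-0.02]] + [[0.0, 0.00, -0.0], [0.00, 0.00, -0.00], [-0.00, -0.00, 0.0], [-0.0, -0.00, 0.00], [-0.00, -0.0, 0.00]]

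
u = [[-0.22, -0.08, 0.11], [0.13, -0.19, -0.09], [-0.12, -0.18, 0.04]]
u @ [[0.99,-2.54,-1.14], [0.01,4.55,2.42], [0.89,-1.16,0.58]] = [[-0.12,  0.07,  0.12], [0.05,  -1.09,  -0.66], [-0.08,  -0.56,  -0.28]]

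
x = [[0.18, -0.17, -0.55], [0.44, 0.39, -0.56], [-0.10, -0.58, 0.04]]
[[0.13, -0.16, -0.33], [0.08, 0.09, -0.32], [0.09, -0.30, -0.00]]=x@[[0.31, -0.22, -0.06], [-0.22, 0.56, 0.05], [-0.06, 0.05, 0.56]]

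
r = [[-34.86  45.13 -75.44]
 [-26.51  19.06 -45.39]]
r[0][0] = -34.86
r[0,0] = -34.86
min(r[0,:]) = -75.44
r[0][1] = 45.13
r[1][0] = -26.51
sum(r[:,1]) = 64.19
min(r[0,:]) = -75.44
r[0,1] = 45.13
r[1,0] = -26.51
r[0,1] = 45.13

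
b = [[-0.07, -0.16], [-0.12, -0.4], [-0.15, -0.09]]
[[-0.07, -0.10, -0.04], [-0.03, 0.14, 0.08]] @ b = [[0.02, 0.05], [-0.03, -0.06]]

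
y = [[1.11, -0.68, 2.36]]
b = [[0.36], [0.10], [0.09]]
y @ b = [[0.54]]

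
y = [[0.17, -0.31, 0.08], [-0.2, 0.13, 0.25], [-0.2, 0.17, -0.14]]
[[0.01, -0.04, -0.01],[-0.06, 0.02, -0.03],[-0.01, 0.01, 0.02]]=y @[[0.13, 0.05, 0.02], [-0.01, 0.16, 0.02], [-0.15, 0.02, -0.12]]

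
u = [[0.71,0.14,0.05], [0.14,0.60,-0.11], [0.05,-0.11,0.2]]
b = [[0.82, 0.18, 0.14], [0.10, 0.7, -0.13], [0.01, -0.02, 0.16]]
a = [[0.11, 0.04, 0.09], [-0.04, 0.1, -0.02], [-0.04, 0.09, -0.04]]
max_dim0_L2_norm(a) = 0.14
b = u + a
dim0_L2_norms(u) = [0.73, 0.63, 0.23]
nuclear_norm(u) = 1.51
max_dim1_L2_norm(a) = 0.15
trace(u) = 1.51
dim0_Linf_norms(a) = [0.11, 0.1, 0.09]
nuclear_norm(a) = 0.31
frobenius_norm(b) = 1.13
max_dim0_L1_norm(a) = 0.23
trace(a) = 0.17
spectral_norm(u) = 0.81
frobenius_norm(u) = 0.99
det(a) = -0.00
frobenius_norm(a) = 0.21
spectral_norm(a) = 0.16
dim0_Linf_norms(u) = [0.71, 0.6, 0.2]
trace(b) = 1.68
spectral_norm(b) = 0.91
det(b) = 0.09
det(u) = 0.07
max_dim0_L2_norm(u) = 0.73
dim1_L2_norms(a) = [0.15, 0.11, 0.11]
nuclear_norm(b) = 1.70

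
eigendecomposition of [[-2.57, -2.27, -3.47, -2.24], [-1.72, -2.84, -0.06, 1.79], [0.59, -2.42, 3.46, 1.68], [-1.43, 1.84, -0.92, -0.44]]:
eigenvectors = [[-0.78+0.00j,  (-0.7+0j),  0.66+0.00j,  0.66-0.00j], [-0.62+0.00j,  (0.19+0j),  (-0.34+0.07j),  (-0.34-0.07j)], [-0.12+0.00j,  (0.33+0j),  (-0.47-0.2j),  -0.47+0.20j], [(-0.02+0j),  (-0.6+0j),  -0.39+0.15j,  (-0.39-0.15j)]]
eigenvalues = [(-4.96+0j), (-2.21+0j), (2.39+0.29j), (2.39-0.29j)]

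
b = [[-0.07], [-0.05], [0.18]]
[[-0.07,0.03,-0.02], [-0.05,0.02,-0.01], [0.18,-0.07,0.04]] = b@[[1.01, -0.39, 0.23]]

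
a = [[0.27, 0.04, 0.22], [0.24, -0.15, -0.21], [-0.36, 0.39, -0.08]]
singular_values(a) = [0.63, 0.33, 0.18]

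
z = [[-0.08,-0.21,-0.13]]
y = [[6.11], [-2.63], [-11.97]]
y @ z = [[-0.49, -1.28, -0.79],[0.21, 0.55, 0.34],[0.96, 2.51, 1.56]]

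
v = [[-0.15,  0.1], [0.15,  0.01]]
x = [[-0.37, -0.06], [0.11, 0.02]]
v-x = [[0.22, 0.16], [0.04, -0.01]]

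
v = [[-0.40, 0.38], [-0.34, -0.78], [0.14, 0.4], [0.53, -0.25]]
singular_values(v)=[0.99, 0.76]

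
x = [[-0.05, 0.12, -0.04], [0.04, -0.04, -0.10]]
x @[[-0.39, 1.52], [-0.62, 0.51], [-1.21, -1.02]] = [[-0.01, 0.03],[0.13, 0.14]]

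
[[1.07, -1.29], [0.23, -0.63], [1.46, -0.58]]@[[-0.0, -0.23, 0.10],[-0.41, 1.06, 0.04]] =[[0.53, -1.61, 0.06], [0.26, -0.72, -0.0], [0.24, -0.95, 0.12]]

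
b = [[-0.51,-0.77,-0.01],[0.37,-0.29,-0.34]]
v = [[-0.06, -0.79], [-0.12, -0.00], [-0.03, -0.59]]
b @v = [[0.12, 0.41],[0.02, -0.09]]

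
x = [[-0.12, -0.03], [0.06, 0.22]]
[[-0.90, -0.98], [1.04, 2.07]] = x @[[6.82, 6.21], [2.86, 7.72]]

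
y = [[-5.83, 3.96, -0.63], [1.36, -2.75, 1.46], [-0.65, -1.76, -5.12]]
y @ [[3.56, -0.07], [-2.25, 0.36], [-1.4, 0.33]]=[[-28.78,1.63], [8.99,-0.6], [8.81,-2.28]]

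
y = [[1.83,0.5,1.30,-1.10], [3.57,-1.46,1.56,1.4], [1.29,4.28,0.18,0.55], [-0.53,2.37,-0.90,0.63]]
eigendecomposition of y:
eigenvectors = [[(-0.01+0j), 0.46+0.00j, (0.43+0.02j), (0.43-0.02j)], [0.65+0.00j, 0.52+0.00j, -0.13-0.06j, (-0.13+0.06j)], [-0.61+0.00j, (0.72+0j), (-0.76+0j), -0.76-0.00j], [-0.46+0.00j, 0.09+0.00j, (-0.42-0.18j), (-0.42+0.18j)]]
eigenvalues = [(-3.95+0j), (4.17+0j), (0.48+0.46j), (0.48-0.46j)]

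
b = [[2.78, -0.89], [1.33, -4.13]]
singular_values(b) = [4.76, 2.16]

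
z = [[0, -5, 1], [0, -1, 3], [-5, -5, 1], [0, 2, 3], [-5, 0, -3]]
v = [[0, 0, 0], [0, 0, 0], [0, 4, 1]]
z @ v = [[0, 4, 1], [0, 12, 3], [0, 4, 1], [0, 12, 3], [0, -12, -3]]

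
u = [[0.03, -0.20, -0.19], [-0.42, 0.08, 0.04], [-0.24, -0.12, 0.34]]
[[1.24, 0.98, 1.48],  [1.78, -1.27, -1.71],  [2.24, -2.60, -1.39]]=u@[[-5.60, 2.64, 3.03], [-7.15, 0.76, -3.82], [0.11, -5.52, -3.29]]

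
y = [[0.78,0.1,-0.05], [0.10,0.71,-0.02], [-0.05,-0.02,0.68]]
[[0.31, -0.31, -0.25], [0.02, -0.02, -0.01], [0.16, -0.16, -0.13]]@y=[[0.22, -0.18, -0.18],[0.01, -0.01, -0.01],[0.12, -0.09, -0.09]]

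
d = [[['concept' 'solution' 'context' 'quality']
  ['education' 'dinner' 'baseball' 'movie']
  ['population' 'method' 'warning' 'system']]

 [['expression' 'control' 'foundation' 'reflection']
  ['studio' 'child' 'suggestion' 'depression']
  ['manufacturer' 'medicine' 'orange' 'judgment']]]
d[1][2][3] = 'judgment'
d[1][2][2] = 'orange'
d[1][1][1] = 'child'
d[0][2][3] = 'system'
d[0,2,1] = 'method'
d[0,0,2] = 'context'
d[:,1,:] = [['education', 'dinner', 'baseball', 'movie'], ['studio', 'child', 'suggestion', 'depression']]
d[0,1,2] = 'baseball'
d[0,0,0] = 'concept'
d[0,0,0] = 'concept'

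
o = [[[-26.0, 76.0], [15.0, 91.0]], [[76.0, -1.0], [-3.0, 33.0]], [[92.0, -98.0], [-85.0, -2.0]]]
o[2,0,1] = -98.0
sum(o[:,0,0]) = 142.0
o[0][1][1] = 91.0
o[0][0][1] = 76.0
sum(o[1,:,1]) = 32.0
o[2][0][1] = -98.0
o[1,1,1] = 33.0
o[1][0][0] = 76.0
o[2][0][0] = 92.0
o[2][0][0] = 92.0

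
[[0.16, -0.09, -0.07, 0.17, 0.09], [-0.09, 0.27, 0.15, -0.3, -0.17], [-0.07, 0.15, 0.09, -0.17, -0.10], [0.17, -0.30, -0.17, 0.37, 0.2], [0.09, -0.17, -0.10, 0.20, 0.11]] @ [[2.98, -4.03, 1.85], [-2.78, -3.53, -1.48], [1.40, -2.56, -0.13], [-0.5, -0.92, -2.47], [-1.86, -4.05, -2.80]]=[[0.38, -0.67, -0.23], [-0.34, -0.01, 0.63], [-0.23, 0.08, 0.34], [0.55, -0.34, -0.69], [0.3, -0.14, -0.37]]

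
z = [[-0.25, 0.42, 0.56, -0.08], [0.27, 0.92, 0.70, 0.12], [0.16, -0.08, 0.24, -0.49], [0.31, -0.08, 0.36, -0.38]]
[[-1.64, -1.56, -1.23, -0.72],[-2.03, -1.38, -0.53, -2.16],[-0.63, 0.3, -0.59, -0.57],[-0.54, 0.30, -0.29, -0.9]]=z@ [[0.69, 1.74, 1.62, -1.55], [-1.62, -0.77, -0.63, -1.07], [-1.24, -1.52, -0.8, -1.13], [1.16, -0.66, 1.45, 0.27]]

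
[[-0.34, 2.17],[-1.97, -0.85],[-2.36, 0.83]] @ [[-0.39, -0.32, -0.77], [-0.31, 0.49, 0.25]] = [[-0.54, 1.17, 0.80], [1.03, 0.21, 1.30], [0.66, 1.16, 2.02]]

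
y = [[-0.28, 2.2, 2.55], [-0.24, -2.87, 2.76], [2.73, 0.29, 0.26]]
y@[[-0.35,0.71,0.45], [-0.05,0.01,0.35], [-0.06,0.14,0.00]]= [[-0.16, 0.18, 0.64], [0.06, 0.19, -1.11], [-0.99, 1.98, 1.33]]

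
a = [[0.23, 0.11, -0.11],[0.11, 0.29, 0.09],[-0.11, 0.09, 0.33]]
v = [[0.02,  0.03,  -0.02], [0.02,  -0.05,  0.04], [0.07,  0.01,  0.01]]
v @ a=[[0.01, 0.01, -0.01],[-0.01, -0.01, 0.01],[0.02, 0.01, -0.00]]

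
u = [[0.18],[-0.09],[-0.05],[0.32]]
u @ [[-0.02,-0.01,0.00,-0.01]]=[[-0.00,-0.0,0.0,-0.0], [0.0,0.00,0.0,0.0], [0.00,0.0,0.00,0.0], [-0.01,-0.00,0.0,-0.0]]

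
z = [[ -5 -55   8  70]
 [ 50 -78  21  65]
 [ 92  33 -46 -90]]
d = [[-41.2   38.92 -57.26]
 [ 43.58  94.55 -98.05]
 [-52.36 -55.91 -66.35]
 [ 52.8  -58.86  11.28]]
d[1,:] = [43.58, 94.55, -98.05]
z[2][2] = -46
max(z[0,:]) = 70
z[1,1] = -78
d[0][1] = 38.92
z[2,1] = 33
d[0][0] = -41.2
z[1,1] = -78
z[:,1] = [-55, -78, 33]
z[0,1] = -55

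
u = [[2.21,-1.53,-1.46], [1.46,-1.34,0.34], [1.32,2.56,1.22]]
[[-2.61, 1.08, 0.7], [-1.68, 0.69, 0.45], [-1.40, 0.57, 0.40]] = u@[[-1.14, 0.47, 0.31], [0.02, -0.01, -0.00], [0.04, -0.02, -0.01]]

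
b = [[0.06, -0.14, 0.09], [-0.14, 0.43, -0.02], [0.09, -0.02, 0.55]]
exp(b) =[[1.08, -0.18, 0.13], [-0.18, 1.55, -0.04], [0.13, -0.04, 1.74]]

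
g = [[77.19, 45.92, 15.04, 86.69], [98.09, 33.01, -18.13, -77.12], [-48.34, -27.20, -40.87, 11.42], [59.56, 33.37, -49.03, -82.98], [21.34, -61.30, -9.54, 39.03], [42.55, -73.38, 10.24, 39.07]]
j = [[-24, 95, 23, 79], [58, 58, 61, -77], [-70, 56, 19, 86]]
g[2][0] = -48.34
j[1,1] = 58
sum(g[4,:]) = -10.469999999999992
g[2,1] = -27.2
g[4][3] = 39.03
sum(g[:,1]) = -49.58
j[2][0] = -70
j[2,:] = [-70, 56, 19, 86]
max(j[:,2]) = 61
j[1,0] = 58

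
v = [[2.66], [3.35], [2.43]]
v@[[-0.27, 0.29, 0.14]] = [[-0.72, 0.77, 0.37], [-0.9, 0.97, 0.47], [-0.66, 0.7, 0.34]]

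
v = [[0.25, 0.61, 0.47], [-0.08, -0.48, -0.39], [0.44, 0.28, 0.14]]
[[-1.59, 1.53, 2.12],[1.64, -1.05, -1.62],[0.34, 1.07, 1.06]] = v @ [[3.18,1.81,0.75], [-3.5,-0.48,1.53], [-0.54,2.92,2.12]]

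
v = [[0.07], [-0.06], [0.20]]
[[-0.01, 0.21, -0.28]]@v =[[-0.07]]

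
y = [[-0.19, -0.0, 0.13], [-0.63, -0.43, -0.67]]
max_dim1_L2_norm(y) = 1.02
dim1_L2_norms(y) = [0.23, 1.02]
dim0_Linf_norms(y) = [0.63, 0.43, 0.67]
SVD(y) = [[0.03, 1.00], [1.0, -0.03]] @ diag([1.0157685731813526, 0.22784689099726393]) @ [[-0.63,-0.42,-0.65], [-0.74,0.06,0.67]]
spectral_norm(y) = 1.02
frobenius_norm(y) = 1.04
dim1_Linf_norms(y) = [0.19, 0.67]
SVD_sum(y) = [[-0.02, -0.01, -0.02], [-0.64, -0.43, -0.66]] + [[-0.17, 0.01, 0.15], [0.01, -0.0, -0.01]]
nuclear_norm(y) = 1.24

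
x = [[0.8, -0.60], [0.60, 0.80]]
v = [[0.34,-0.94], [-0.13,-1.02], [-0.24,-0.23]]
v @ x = [[-0.29,-0.96], [-0.72,-0.74], [-0.33,-0.04]]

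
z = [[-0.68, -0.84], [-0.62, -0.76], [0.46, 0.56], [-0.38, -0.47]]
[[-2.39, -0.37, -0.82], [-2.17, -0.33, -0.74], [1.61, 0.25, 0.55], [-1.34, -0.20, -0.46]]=z @ [[2.17,0.49,0.36], [1.09,0.04,0.68]]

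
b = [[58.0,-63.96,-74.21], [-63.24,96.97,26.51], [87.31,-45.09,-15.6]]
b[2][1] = -45.09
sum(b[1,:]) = 60.239999999999995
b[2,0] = 87.31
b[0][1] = -63.96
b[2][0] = 87.31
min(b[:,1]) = -63.96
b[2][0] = 87.31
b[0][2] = -74.21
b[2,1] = -45.09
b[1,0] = -63.24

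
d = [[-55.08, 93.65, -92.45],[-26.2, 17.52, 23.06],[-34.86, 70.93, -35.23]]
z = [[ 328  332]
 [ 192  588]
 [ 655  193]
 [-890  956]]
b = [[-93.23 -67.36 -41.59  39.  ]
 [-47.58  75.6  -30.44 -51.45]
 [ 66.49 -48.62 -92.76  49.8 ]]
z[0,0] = 328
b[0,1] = -67.36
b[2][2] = -92.76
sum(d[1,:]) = 14.379999999999999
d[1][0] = -26.2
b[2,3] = 49.8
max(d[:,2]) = 23.06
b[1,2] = -30.44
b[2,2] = -92.76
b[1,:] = [-47.58, 75.6, -30.44, -51.45]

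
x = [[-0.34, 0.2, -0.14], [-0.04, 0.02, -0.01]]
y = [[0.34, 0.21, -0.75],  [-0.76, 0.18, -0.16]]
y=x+[[0.68, 0.01, -0.61], [-0.72, 0.16, -0.15]]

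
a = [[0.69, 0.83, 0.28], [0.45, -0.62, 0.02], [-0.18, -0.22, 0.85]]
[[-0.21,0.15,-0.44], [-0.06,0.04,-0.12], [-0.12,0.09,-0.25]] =a @ [[-0.18, 0.13, -0.37], [-0.04, 0.03, -0.09], [-0.19, 0.14, -0.40]]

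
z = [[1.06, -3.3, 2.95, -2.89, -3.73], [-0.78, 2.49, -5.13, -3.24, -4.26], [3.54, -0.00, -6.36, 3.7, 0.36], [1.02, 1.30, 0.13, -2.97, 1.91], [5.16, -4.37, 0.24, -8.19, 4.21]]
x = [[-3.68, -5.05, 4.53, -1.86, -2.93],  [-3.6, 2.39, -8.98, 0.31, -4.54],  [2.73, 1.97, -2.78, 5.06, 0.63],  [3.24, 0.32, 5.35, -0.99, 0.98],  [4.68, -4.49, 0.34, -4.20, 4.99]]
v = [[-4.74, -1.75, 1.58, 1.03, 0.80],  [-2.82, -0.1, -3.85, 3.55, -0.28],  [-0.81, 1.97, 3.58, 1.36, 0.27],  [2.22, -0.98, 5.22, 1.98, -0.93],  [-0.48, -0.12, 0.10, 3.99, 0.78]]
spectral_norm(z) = 12.34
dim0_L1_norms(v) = [11.07, 4.92, 14.33, 11.91, 3.06]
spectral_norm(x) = 14.22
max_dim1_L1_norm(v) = 11.33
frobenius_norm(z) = 17.81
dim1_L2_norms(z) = [6.56, 7.86, 8.17, 3.9, 11.43]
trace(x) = -0.07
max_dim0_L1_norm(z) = 20.99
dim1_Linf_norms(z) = [3.73, 5.13, 6.36, 2.97, 8.19]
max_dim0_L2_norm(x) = 11.73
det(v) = -720.25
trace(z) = -1.57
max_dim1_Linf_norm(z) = 8.19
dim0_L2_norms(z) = [6.48, 6.15, 8.69, 10.41, 7.32]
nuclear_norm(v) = 23.09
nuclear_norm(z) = 35.12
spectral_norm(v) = 7.96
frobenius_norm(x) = 19.04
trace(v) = 1.50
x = z + v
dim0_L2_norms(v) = [6.02, 2.82, 7.58, 5.95, 1.5]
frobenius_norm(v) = 11.80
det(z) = -4894.10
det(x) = -6093.74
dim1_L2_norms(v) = [5.45, 5.96, 4.39, 6.16, 4.1]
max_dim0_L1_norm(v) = 14.33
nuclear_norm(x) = 36.31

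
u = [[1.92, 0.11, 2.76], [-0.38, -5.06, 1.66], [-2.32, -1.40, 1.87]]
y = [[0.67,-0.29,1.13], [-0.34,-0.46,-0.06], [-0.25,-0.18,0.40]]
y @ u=[[-1.22, -0.04, 3.48], [-0.34, 2.37, -1.81], [-1.34, 0.32, -0.24]]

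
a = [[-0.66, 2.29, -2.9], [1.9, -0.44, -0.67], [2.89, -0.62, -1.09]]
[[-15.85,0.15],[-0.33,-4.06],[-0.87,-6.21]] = a @ [[-0.45, -1.77], [-4.39, 0.48], [2.1, 0.73]]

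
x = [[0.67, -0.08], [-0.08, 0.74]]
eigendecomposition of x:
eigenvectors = [[-0.84,0.55], [-0.55,-0.84]]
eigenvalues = [0.62, 0.79]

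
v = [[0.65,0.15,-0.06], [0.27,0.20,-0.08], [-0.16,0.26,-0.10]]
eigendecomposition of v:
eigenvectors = [[(0.89+0j), -0.00-0.01j, (-0+0.01j)], [0.46+0.00j, (0.39+0.06j), 0.39-0.06j], [(-0.03+0j), 0.92+0.00j, (0.92-0j)]]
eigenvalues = [(0.73+0j), (0.01+0.02j), (0.01-0.02j)]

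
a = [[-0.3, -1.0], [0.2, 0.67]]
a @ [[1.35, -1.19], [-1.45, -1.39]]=[[1.04, 1.75],[-0.7, -1.17]]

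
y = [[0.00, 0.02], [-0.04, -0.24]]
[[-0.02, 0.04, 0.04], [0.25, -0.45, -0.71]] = y @[[-1.78, -1.95, 6.18], [-0.75, 2.19, 1.92]]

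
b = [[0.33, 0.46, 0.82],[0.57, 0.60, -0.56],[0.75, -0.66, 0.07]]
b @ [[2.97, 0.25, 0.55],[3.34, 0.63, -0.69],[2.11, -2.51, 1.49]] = [[4.25, -1.69, 1.09], [2.52, 1.93, -0.93], [0.17, -0.4, 0.97]]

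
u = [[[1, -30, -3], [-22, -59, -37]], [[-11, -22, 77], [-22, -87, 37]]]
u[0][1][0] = -22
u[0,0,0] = 1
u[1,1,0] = -22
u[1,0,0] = -11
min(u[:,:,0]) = -22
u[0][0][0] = 1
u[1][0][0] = -11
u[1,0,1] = -22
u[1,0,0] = -11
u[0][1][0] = -22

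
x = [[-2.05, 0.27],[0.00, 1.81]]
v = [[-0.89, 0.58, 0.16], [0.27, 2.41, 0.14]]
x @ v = [[1.9, -0.54, -0.29],[0.49, 4.36, 0.25]]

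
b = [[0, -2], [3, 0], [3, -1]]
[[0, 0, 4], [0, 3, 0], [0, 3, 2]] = b @ [[0, 1, 0], [0, 0, -2]]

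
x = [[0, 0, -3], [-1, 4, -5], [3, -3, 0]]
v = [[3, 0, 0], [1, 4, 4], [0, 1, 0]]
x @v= [[0, -3, 0], [1, 11, 16], [6, -12, -12]]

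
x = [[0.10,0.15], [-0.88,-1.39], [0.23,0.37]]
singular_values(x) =[1.71, 0.01]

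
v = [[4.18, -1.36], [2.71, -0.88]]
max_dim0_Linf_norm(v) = 4.18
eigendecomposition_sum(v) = [[4.18, -1.36], [2.71, -0.88]] + [[-0.00,  0.0], [-0.00,  0.0]]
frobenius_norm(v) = 5.24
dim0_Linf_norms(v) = [4.18, 1.36]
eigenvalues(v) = [3.3, 0.0]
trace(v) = 3.30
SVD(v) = [[-0.84,-0.54], [-0.54,0.84]] @ diag([5.238367886166594, 0.0013744739118103319]) @ [[-0.95, 0.31],[0.31, 0.95]]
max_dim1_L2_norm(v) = 4.4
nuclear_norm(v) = 5.24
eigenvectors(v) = [[0.84, 0.31], [0.54, 0.95]]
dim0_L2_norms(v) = [4.98, 1.62]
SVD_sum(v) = [[4.18, -1.36],[2.71, -0.88]] + [[-0.0,-0.00], [0.0,0.00]]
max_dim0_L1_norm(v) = 6.89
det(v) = 0.01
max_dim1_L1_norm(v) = 5.54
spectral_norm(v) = 5.24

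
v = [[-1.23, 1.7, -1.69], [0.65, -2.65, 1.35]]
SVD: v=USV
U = [[-0.66, 0.75], [0.75, 0.66]]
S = [3.99, 0.78]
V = [[0.33, -0.78, 0.53], [-0.64, -0.60, -0.49]]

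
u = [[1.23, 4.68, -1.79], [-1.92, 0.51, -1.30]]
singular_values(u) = [5.18, 2.32]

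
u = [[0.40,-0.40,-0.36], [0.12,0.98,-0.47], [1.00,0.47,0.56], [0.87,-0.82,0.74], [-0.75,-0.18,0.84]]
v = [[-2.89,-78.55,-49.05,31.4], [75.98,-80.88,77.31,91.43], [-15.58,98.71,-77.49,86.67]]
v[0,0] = -2.89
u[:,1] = [-0.395, 0.977, 0.472, -0.822, -0.18]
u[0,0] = 0.397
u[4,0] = -0.746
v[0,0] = -2.89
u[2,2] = 0.564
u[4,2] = 0.839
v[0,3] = 31.4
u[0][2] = -0.365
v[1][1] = -80.88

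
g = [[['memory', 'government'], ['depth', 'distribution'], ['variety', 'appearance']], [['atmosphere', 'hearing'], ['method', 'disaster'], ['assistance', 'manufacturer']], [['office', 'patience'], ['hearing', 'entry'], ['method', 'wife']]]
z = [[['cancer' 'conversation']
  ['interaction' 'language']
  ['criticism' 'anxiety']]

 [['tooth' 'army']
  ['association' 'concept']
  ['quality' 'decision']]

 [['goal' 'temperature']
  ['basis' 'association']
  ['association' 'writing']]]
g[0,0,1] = 'government'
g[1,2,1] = 'manufacturer'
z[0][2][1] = 'anxiety'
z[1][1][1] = 'concept'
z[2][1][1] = 'association'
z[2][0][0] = 'goal'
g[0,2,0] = 'variety'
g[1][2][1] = 'manufacturer'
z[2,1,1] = 'association'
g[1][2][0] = 'assistance'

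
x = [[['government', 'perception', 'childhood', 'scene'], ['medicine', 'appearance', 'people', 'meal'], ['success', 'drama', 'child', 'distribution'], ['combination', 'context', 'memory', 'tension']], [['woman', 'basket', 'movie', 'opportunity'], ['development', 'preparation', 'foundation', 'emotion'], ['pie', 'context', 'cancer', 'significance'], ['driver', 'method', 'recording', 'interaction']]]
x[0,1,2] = 'people'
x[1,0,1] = 'basket'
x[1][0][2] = 'movie'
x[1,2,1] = 'context'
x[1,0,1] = 'basket'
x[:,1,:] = [['medicine', 'appearance', 'people', 'meal'], ['development', 'preparation', 'foundation', 'emotion']]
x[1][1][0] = 'development'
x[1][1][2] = 'foundation'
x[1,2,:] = ['pie', 'context', 'cancer', 'significance']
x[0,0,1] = 'perception'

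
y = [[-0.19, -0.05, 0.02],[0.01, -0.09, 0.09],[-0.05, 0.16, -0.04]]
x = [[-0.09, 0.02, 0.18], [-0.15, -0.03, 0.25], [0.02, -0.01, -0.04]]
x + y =[[-0.28, -0.03, 0.2], [-0.14, -0.12, 0.34], [-0.03, 0.15, -0.08]]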